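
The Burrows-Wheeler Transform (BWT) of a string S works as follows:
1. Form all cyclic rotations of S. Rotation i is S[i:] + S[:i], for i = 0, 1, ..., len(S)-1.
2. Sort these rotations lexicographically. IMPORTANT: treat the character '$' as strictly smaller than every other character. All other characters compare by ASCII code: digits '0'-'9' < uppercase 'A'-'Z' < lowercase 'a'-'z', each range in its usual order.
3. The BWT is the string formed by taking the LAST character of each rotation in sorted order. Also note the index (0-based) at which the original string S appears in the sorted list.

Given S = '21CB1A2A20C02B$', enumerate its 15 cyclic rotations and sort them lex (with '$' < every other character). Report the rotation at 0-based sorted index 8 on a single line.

Answer: 2B$21CB1A2A20C0

Derivation:
All 15 rotations (rotation i = S[i:]+S[:i]):
  rot[0] = 21CB1A2A20C02B$
  rot[1] = 1CB1A2A20C02B$2
  rot[2] = CB1A2A20C02B$21
  rot[3] = B1A2A20C02B$21C
  rot[4] = 1A2A20C02B$21CB
  rot[5] = A2A20C02B$21CB1
  rot[6] = 2A20C02B$21CB1A
  rot[7] = A20C02B$21CB1A2
  rot[8] = 20C02B$21CB1A2A
  rot[9] = 0C02B$21CB1A2A2
  rot[10] = C02B$21CB1A2A20
  rot[11] = 02B$21CB1A2A20C
  rot[12] = 2B$21CB1A2A20C0
  rot[13] = B$21CB1A2A20C02
  rot[14] = $21CB1A2A20C02B
Sorted (with $ < everything):
  sorted[0] = $21CB1A2A20C02B
  sorted[1] = 02B$21CB1A2A20C
  sorted[2] = 0C02B$21CB1A2A2
  sorted[3] = 1A2A20C02B$21CB
  sorted[4] = 1CB1A2A20C02B$2
  sorted[5] = 20C02B$21CB1A2A
  sorted[6] = 21CB1A2A20C02B$
  sorted[7] = 2A20C02B$21CB1A
  sorted[8] = 2B$21CB1A2A20C0
  sorted[9] = A20C02B$21CB1A2
  sorted[10] = A2A20C02B$21CB1
  sorted[11] = B$21CB1A2A20C02
  sorted[12] = B1A2A20C02B$21C
  sorted[13] = C02B$21CB1A2A20
  sorted[14] = CB1A2A20C02B$21
sorted[8] = 2B$21CB1A2A20C0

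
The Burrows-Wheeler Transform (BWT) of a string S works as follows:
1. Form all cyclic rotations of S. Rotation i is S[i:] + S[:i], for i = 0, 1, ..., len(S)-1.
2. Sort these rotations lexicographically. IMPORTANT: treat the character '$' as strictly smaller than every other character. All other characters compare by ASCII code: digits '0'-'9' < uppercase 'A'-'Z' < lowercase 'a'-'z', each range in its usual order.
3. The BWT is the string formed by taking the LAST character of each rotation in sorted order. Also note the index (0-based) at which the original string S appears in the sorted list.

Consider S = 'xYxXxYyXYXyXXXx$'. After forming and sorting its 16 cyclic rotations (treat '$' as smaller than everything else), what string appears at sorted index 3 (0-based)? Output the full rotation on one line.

All 16 rotations (rotation i = S[i:]+S[:i]):
  rot[0] = xYxXxYyXYXyXXXx$
  rot[1] = YxXxYyXYXyXXXx$x
  rot[2] = xXxYyXYXyXXXx$xY
  rot[3] = XxYyXYXyXXXx$xYx
  rot[4] = xYyXYXyXXXx$xYxX
  rot[5] = YyXYXyXXXx$xYxXx
  rot[6] = yXYXyXXXx$xYxXxY
  rot[7] = XYXyXXXx$xYxXxYy
  rot[8] = YXyXXXx$xYxXxYyX
  rot[9] = XyXXXx$xYxXxYyXY
  rot[10] = yXXXx$xYxXxYyXYX
  rot[11] = XXXx$xYxXxYyXYXy
  rot[12] = XXx$xYxXxYyXYXyX
  rot[13] = Xx$xYxXxYyXYXyXX
  rot[14] = x$xYxXxYyXYXyXXX
  rot[15] = $xYxXxYyXYXyXXXx
Sorted (with $ < everything):
  sorted[0] = $xYxXxYyXYXyXXXx
  sorted[1] = XXXx$xYxXxYyXYXy
  sorted[2] = XXx$xYxXxYyXYXyX
  sorted[3] = XYXyXXXx$xYxXxYy
  sorted[4] = Xx$xYxXxYyXYXyXX
  sorted[5] = XxYyXYXyXXXx$xYx
  sorted[6] = XyXXXx$xYxXxYyXY
  sorted[7] = YXyXXXx$xYxXxYyX
  sorted[8] = YxXxYyXYXyXXXx$x
  sorted[9] = YyXYXyXXXx$xYxXx
  sorted[10] = x$xYxXxYyXYXyXXX
  sorted[11] = xXxYyXYXyXXXx$xY
  sorted[12] = xYxXxYyXYXyXXXx$
  sorted[13] = xYyXYXyXXXx$xYxX
  sorted[14] = yXXXx$xYxXxYyXYX
  sorted[15] = yXYXyXXXx$xYxXxY
sorted[3] = XYXyXXXx$xYxXxYy

Answer: XYXyXXXx$xYxXxYy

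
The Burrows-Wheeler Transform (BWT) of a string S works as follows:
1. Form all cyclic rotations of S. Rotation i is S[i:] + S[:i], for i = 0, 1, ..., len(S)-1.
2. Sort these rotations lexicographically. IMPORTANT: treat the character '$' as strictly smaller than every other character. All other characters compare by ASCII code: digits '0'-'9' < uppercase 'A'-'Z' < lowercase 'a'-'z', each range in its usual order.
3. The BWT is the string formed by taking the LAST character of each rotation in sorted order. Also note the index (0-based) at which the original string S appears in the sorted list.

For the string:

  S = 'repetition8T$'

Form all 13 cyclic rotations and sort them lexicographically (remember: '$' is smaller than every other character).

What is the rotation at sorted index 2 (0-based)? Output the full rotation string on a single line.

Answer: T$repetition8

Derivation:
All 13 rotations (rotation i = S[i:]+S[:i]):
  rot[0] = repetition8T$
  rot[1] = epetition8T$r
  rot[2] = petition8T$re
  rot[3] = etition8T$rep
  rot[4] = tition8T$repe
  rot[5] = ition8T$repet
  rot[6] = tion8T$repeti
  rot[7] = ion8T$repetit
  rot[8] = on8T$repetiti
  rot[9] = n8T$repetitio
  rot[10] = 8T$repetition
  rot[11] = T$repetition8
  rot[12] = $repetition8T
Sorted (with $ < everything):
  sorted[0] = $repetition8T
  sorted[1] = 8T$repetition
  sorted[2] = T$repetition8
  sorted[3] = epetition8T$r
  sorted[4] = etition8T$rep
  sorted[5] = ion8T$repetit
  sorted[6] = ition8T$repet
  sorted[7] = n8T$repetitio
  sorted[8] = on8T$repetiti
  sorted[9] = petition8T$re
  sorted[10] = repetition8T$
  sorted[11] = tion8T$repeti
  sorted[12] = tition8T$repe
sorted[2] = T$repetition8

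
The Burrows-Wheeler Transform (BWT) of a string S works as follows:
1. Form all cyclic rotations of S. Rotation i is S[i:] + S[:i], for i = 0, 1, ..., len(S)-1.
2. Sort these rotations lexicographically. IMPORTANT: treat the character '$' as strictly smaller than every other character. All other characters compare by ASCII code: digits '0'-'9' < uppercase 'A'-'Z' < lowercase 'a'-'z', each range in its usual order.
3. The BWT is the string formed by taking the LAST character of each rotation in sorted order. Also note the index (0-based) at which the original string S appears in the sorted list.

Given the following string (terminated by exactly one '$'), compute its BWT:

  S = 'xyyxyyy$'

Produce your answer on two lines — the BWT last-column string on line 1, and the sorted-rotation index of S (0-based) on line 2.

All 8 rotations (rotation i = S[i:]+S[:i]):
  rot[0] = xyyxyyy$
  rot[1] = yyxyyy$x
  rot[2] = yxyyy$xy
  rot[3] = xyyy$xyy
  rot[4] = yyy$xyyx
  rot[5] = yy$xyyxy
  rot[6] = y$xyyxyy
  rot[7] = $xyyxyyy
Sorted (with $ < everything):
  sorted[0] = $xyyxyyy  (last char: 'y')
  sorted[1] = xyyxyyy$  (last char: '$')
  sorted[2] = xyyy$xyy  (last char: 'y')
  sorted[3] = y$xyyxyy  (last char: 'y')
  sorted[4] = yxyyy$xy  (last char: 'y')
  sorted[5] = yy$xyyxy  (last char: 'y')
  sorted[6] = yyxyyy$x  (last char: 'x')
  sorted[7] = yyy$xyyx  (last char: 'x')
Last column: y$yyyyxx
Original string S is at sorted index 1

Answer: y$yyyyxx
1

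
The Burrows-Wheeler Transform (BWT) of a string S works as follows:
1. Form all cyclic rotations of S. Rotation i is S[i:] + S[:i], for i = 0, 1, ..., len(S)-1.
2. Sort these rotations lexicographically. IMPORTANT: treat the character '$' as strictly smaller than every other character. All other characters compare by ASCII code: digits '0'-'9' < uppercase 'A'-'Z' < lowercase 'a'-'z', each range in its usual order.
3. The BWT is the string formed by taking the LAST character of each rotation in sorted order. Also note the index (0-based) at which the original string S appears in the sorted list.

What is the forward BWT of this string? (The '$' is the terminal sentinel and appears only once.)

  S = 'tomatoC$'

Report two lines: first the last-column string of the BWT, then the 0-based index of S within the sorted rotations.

Answer: Comotta$
7

Derivation:
All 8 rotations (rotation i = S[i:]+S[:i]):
  rot[0] = tomatoC$
  rot[1] = omatoC$t
  rot[2] = matoC$to
  rot[3] = atoC$tom
  rot[4] = toC$toma
  rot[5] = oC$tomat
  rot[6] = C$tomato
  rot[7] = $tomatoC
Sorted (with $ < everything):
  sorted[0] = $tomatoC  (last char: 'C')
  sorted[1] = C$tomato  (last char: 'o')
  sorted[2] = atoC$tom  (last char: 'm')
  sorted[3] = matoC$to  (last char: 'o')
  sorted[4] = oC$tomat  (last char: 't')
  sorted[5] = omatoC$t  (last char: 't')
  sorted[6] = toC$toma  (last char: 'a')
  sorted[7] = tomatoC$  (last char: '$')
Last column: Comotta$
Original string S is at sorted index 7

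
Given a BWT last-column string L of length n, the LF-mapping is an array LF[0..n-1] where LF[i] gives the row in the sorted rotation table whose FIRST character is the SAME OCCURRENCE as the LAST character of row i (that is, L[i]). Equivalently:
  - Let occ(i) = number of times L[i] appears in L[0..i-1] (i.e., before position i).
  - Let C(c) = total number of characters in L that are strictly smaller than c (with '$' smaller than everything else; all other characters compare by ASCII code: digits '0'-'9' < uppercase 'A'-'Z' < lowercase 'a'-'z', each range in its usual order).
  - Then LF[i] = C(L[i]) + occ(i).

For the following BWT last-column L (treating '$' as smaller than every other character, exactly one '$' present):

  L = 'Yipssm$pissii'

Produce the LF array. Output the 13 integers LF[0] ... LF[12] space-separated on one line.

Answer: 1 2 7 9 10 6 0 8 3 11 12 4 5

Derivation:
Char counts: '$':1, 'Y':1, 'i':4, 'm':1, 'p':2, 's':4
C (first-col start): C('$')=0, C('Y')=1, C('i')=2, C('m')=6, C('p')=7, C('s')=9
L[0]='Y': occ=0, LF[0]=C('Y')+0=1+0=1
L[1]='i': occ=0, LF[1]=C('i')+0=2+0=2
L[2]='p': occ=0, LF[2]=C('p')+0=7+0=7
L[3]='s': occ=0, LF[3]=C('s')+0=9+0=9
L[4]='s': occ=1, LF[4]=C('s')+1=9+1=10
L[5]='m': occ=0, LF[5]=C('m')+0=6+0=6
L[6]='$': occ=0, LF[6]=C('$')+0=0+0=0
L[7]='p': occ=1, LF[7]=C('p')+1=7+1=8
L[8]='i': occ=1, LF[8]=C('i')+1=2+1=3
L[9]='s': occ=2, LF[9]=C('s')+2=9+2=11
L[10]='s': occ=3, LF[10]=C('s')+3=9+3=12
L[11]='i': occ=2, LF[11]=C('i')+2=2+2=4
L[12]='i': occ=3, LF[12]=C('i')+3=2+3=5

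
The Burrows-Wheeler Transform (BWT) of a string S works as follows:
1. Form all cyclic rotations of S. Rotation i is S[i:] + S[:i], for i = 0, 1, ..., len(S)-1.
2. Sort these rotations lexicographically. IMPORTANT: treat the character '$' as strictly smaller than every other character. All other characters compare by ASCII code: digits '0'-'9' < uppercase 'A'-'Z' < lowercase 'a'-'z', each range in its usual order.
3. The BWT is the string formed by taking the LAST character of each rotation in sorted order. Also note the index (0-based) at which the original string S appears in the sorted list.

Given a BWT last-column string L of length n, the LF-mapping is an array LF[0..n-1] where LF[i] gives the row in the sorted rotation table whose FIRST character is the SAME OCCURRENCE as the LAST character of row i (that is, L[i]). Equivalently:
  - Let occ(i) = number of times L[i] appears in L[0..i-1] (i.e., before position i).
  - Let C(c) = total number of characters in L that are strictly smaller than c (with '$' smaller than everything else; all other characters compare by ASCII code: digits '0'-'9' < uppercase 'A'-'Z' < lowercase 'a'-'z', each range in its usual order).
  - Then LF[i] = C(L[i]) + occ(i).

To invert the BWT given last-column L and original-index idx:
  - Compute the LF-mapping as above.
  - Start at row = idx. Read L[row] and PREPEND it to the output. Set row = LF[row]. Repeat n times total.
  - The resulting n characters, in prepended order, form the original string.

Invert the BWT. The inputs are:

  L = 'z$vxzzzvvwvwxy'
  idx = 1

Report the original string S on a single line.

LF mapping: 10 0 1 7 11 12 13 2 3 5 4 6 8 9
Walk LF starting at row 1, prepending L[row]:
  step 1: row=1, L[1]='$', prepend. Next row=LF[1]=0
  step 2: row=0, L[0]='z', prepend. Next row=LF[0]=10
  step 3: row=10, L[10]='v', prepend. Next row=LF[10]=4
  step 4: row=4, L[4]='z', prepend. Next row=LF[4]=11
  step 5: row=11, L[11]='w', prepend. Next row=LF[11]=6
  step 6: row=6, L[6]='z', prepend. Next row=LF[6]=13
  step 7: row=13, L[13]='y', prepend. Next row=LF[13]=9
  step 8: row=9, L[9]='w', prepend. Next row=LF[9]=5
  step 9: row=5, L[5]='z', prepend. Next row=LF[5]=12
  step 10: row=12, L[12]='x', prepend. Next row=LF[12]=8
  step 11: row=8, L[8]='v', prepend. Next row=LF[8]=3
  step 12: row=3, L[3]='x', prepend. Next row=LF[3]=7
  step 13: row=7, L[7]='v', prepend. Next row=LF[7]=2
  step 14: row=2, L[2]='v', prepend. Next row=LF[2]=1
Reversed output: vvxvxzwyzwzvz$

Answer: vvxvxzwyzwzvz$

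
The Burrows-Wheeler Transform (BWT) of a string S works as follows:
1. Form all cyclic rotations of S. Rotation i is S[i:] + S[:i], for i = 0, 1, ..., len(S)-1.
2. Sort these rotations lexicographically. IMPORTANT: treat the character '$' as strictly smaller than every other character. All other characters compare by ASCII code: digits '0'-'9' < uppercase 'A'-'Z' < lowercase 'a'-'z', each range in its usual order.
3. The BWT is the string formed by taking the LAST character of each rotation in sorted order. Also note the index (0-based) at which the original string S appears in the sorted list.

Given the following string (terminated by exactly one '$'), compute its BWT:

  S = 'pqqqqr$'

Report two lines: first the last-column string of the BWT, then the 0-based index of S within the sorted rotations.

All 7 rotations (rotation i = S[i:]+S[:i]):
  rot[0] = pqqqqr$
  rot[1] = qqqqr$p
  rot[2] = qqqr$pq
  rot[3] = qqr$pqq
  rot[4] = qr$pqqq
  rot[5] = r$pqqqq
  rot[6] = $pqqqqr
Sorted (with $ < everything):
  sorted[0] = $pqqqqr  (last char: 'r')
  sorted[1] = pqqqqr$  (last char: '$')
  sorted[2] = qqqqr$p  (last char: 'p')
  sorted[3] = qqqr$pq  (last char: 'q')
  sorted[4] = qqr$pqq  (last char: 'q')
  sorted[5] = qr$pqqq  (last char: 'q')
  sorted[6] = r$pqqqq  (last char: 'q')
Last column: r$pqqqq
Original string S is at sorted index 1

Answer: r$pqqqq
1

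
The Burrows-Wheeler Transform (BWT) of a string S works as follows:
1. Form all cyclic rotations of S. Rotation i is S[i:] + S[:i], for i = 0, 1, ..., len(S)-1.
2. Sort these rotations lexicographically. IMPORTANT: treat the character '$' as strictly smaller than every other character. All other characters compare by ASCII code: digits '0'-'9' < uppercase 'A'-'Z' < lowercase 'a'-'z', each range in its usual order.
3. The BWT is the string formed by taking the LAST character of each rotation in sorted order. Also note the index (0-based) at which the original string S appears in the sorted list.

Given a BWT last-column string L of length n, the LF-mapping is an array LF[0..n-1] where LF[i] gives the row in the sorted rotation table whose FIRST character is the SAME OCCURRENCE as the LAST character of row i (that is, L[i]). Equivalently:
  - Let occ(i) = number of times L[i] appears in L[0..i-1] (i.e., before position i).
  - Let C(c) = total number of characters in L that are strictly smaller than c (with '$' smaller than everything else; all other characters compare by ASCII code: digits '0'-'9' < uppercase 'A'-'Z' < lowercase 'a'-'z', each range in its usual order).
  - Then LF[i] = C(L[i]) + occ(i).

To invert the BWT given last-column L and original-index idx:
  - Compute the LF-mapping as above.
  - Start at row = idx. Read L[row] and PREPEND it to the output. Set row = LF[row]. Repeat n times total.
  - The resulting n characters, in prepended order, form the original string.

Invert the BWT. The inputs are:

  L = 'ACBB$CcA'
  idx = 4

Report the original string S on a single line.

LF mapping: 1 5 3 4 0 6 7 2
Walk LF starting at row 4, prepending L[row]:
  step 1: row=4, L[4]='$', prepend. Next row=LF[4]=0
  step 2: row=0, L[0]='A', prepend. Next row=LF[0]=1
  step 3: row=1, L[1]='C', prepend. Next row=LF[1]=5
  step 4: row=5, L[5]='C', prepend. Next row=LF[5]=6
  step 5: row=6, L[6]='c', prepend. Next row=LF[6]=7
  step 6: row=7, L[7]='A', prepend. Next row=LF[7]=2
  step 7: row=2, L[2]='B', prepend. Next row=LF[2]=3
  step 8: row=3, L[3]='B', prepend. Next row=LF[3]=4
Reversed output: BBAcCCA$

Answer: BBAcCCA$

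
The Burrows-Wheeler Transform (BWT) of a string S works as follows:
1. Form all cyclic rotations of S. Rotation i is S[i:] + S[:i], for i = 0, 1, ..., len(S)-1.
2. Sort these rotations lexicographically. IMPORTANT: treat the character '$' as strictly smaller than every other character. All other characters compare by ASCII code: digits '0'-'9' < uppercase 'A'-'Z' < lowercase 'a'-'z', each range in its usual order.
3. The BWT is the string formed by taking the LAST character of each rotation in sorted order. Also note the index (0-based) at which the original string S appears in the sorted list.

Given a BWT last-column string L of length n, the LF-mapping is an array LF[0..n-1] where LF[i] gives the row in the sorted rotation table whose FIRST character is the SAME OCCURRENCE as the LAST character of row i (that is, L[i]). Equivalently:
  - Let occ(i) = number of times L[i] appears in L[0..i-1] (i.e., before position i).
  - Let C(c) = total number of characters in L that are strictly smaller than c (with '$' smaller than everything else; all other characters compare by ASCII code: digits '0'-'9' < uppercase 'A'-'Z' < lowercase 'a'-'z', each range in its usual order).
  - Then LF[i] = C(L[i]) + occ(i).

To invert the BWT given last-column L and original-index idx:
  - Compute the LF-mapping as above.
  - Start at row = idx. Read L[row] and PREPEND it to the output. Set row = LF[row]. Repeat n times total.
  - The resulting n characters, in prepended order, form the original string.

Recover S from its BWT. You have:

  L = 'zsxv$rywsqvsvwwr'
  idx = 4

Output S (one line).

LF mapping: 15 4 13 7 0 2 14 10 5 1 8 6 9 11 12 3
Walk LF starting at row 4, prepending L[row]:
  step 1: row=4, L[4]='$', prepend. Next row=LF[4]=0
  step 2: row=0, L[0]='z', prepend. Next row=LF[0]=15
  step 3: row=15, L[15]='r', prepend. Next row=LF[15]=3
  step 4: row=3, L[3]='v', prepend. Next row=LF[3]=7
  step 5: row=7, L[7]='w', prepend. Next row=LF[7]=10
  step 6: row=10, L[10]='v', prepend. Next row=LF[10]=8
  step 7: row=8, L[8]='s', prepend. Next row=LF[8]=5
  step 8: row=5, L[5]='r', prepend. Next row=LF[5]=2
  step 9: row=2, L[2]='x', prepend. Next row=LF[2]=13
  step 10: row=13, L[13]='w', prepend. Next row=LF[13]=11
  step 11: row=11, L[11]='s', prepend. Next row=LF[11]=6
  step 12: row=6, L[6]='y', prepend. Next row=LF[6]=14
  step 13: row=14, L[14]='w', prepend. Next row=LF[14]=12
  step 14: row=12, L[12]='v', prepend. Next row=LF[12]=9
  step 15: row=9, L[9]='q', prepend. Next row=LF[9]=1
  step 16: row=1, L[1]='s', prepend. Next row=LF[1]=4
Reversed output: sqvwyswxrsvwvrz$

Answer: sqvwyswxrsvwvrz$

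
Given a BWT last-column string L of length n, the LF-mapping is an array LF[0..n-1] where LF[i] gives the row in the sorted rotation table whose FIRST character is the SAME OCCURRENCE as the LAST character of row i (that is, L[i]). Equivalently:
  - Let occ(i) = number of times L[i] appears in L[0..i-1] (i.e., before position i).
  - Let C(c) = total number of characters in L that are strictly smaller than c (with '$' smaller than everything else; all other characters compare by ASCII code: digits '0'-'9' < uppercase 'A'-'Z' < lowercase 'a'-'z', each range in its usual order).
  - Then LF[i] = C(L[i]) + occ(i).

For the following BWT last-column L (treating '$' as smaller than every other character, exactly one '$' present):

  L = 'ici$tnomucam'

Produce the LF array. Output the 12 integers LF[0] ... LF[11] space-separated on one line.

Char counts: '$':1, 'a':1, 'c':2, 'i':2, 'm':2, 'n':1, 'o':1, 't':1, 'u':1
C (first-col start): C('$')=0, C('a')=1, C('c')=2, C('i')=4, C('m')=6, C('n')=8, C('o')=9, C('t')=10, C('u')=11
L[0]='i': occ=0, LF[0]=C('i')+0=4+0=4
L[1]='c': occ=0, LF[1]=C('c')+0=2+0=2
L[2]='i': occ=1, LF[2]=C('i')+1=4+1=5
L[3]='$': occ=0, LF[3]=C('$')+0=0+0=0
L[4]='t': occ=0, LF[4]=C('t')+0=10+0=10
L[5]='n': occ=0, LF[5]=C('n')+0=8+0=8
L[6]='o': occ=0, LF[6]=C('o')+0=9+0=9
L[7]='m': occ=0, LF[7]=C('m')+0=6+0=6
L[8]='u': occ=0, LF[8]=C('u')+0=11+0=11
L[9]='c': occ=1, LF[9]=C('c')+1=2+1=3
L[10]='a': occ=0, LF[10]=C('a')+0=1+0=1
L[11]='m': occ=1, LF[11]=C('m')+1=6+1=7

Answer: 4 2 5 0 10 8 9 6 11 3 1 7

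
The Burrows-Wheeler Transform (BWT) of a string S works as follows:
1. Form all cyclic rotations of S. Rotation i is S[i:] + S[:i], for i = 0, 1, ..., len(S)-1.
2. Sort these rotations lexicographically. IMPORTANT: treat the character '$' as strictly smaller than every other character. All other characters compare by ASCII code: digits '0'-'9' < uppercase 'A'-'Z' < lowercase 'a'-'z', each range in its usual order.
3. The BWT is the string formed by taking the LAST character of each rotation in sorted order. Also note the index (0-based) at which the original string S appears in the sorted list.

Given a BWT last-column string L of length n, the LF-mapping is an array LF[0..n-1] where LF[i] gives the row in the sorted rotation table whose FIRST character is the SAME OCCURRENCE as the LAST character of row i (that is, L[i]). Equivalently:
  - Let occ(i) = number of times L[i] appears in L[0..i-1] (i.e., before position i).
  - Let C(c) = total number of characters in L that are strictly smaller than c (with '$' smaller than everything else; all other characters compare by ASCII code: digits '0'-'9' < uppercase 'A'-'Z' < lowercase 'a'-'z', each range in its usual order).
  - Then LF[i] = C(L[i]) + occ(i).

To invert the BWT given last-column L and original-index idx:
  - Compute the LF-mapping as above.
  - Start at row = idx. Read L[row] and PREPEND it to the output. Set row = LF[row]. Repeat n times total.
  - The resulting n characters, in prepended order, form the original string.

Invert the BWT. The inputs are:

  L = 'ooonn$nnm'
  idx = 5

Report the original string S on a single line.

Answer: nomonnno$

Derivation:
LF mapping: 6 7 8 2 3 0 4 5 1
Walk LF starting at row 5, prepending L[row]:
  step 1: row=5, L[5]='$', prepend. Next row=LF[5]=0
  step 2: row=0, L[0]='o', prepend. Next row=LF[0]=6
  step 3: row=6, L[6]='n', prepend. Next row=LF[6]=4
  step 4: row=4, L[4]='n', prepend. Next row=LF[4]=3
  step 5: row=3, L[3]='n', prepend. Next row=LF[3]=2
  step 6: row=2, L[2]='o', prepend. Next row=LF[2]=8
  step 7: row=8, L[8]='m', prepend. Next row=LF[8]=1
  step 8: row=1, L[1]='o', prepend. Next row=LF[1]=7
  step 9: row=7, L[7]='n', prepend. Next row=LF[7]=5
Reversed output: nomonnno$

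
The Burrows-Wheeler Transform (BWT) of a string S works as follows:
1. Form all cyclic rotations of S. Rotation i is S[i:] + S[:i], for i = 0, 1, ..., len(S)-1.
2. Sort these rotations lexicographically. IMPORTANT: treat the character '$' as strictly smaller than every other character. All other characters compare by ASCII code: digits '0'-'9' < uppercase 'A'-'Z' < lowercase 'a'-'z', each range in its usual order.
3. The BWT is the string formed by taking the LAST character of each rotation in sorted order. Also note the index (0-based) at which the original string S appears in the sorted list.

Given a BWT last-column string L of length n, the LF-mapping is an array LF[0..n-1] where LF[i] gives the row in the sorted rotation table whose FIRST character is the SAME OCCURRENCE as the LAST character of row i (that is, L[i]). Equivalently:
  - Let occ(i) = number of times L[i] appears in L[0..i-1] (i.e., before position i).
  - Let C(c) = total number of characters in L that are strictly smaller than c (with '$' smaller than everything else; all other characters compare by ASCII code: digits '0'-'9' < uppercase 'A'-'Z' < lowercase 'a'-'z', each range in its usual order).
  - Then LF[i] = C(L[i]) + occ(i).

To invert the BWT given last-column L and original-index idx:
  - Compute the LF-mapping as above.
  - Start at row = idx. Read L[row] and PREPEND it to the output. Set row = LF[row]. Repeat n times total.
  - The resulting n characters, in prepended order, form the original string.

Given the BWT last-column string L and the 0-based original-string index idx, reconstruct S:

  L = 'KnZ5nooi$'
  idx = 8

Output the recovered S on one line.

LF mapping: 2 5 3 1 6 7 8 4 0
Walk LF starting at row 8, prepending L[row]:
  step 1: row=8, L[8]='$', prepend. Next row=LF[8]=0
  step 2: row=0, L[0]='K', prepend. Next row=LF[0]=2
  step 3: row=2, L[2]='Z', prepend. Next row=LF[2]=3
  step 4: row=3, L[3]='5', prepend. Next row=LF[3]=1
  step 5: row=1, L[1]='n', prepend. Next row=LF[1]=5
  step 6: row=5, L[5]='o', prepend. Next row=LF[5]=7
  step 7: row=7, L[7]='i', prepend. Next row=LF[7]=4
  step 8: row=4, L[4]='n', prepend. Next row=LF[4]=6
  step 9: row=6, L[6]='o', prepend. Next row=LF[6]=8
Reversed output: onion5ZK$

Answer: onion5ZK$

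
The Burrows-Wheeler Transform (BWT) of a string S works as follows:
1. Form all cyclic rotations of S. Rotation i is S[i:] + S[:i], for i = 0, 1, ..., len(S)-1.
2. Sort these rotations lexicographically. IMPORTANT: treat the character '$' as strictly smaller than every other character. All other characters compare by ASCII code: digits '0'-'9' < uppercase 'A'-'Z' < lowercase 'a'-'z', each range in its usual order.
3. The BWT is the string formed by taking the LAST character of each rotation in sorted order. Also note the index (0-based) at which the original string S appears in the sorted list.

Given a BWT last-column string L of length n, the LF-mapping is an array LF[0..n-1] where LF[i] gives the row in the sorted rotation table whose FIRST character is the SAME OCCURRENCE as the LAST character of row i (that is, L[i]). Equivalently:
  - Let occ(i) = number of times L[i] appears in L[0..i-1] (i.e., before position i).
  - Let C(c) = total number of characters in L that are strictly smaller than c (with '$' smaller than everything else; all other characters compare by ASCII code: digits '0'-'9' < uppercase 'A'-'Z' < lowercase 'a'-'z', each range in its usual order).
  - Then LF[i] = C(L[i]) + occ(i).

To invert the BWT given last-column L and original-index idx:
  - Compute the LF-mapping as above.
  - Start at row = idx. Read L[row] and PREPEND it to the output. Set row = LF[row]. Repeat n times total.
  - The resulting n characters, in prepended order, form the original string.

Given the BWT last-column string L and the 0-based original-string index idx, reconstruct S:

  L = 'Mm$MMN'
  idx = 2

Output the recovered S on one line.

LF mapping: 1 5 0 2 3 4
Walk LF starting at row 2, prepending L[row]:
  step 1: row=2, L[2]='$', prepend. Next row=LF[2]=0
  step 2: row=0, L[0]='M', prepend. Next row=LF[0]=1
  step 3: row=1, L[1]='m', prepend. Next row=LF[1]=5
  step 4: row=5, L[5]='N', prepend. Next row=LF[5]=4
  step 5: row=4, L[4]='M', prepend. Next row=LF[4]=3
  step 6: row=3, L[3]='M', prepend. Next row=LF[3]=2
Reversed output: MMNmM$

Answer: MMNmM$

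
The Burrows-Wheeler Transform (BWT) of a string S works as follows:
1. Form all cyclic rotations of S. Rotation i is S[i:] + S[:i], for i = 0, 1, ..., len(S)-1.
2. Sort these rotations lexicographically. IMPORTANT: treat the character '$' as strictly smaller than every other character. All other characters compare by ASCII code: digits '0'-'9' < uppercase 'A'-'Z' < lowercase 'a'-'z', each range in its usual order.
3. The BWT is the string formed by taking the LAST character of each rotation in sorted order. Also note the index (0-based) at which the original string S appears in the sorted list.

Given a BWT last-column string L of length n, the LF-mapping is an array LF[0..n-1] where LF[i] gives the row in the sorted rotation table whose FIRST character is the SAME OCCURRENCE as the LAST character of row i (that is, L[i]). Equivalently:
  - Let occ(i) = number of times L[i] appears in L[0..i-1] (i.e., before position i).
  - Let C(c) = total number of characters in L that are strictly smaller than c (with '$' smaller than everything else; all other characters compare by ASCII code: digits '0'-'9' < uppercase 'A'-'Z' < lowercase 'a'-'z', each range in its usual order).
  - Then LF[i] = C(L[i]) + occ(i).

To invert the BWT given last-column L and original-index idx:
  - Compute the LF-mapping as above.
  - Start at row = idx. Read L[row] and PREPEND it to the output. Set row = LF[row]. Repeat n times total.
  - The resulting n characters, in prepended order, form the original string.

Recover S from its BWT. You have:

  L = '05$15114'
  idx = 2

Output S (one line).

LF mapping: 1 6 0 2 7 3 4 5
Walk LF starting at row 2, prepending L[row]:
  step 1: row=2, L[2]='$', prepend. Next row=LF[2]=0
  step 2: row=0, L[0]='0', prepend. Next row=LF[0]=1
  step 3: row=1, L[1]='5', prepend. Next row=LF[1]=6
  step 4: row=6, L[6]='1', prepend. Next row=LF[6]=4
  step 5: row=4, L[4]='5', prepend. Next row=LF[4]=7
  step 6: row=7, L[7]='4', prepend. Next row=LF[7]=5
  step 7: row=5, L[5]='1', prepend. Next row=LF[5]=3
  step 8: row=3, L[3]='1', prepend. Next row=LF[3]=2
Reversed output: 1145150$

Answer: 1145150$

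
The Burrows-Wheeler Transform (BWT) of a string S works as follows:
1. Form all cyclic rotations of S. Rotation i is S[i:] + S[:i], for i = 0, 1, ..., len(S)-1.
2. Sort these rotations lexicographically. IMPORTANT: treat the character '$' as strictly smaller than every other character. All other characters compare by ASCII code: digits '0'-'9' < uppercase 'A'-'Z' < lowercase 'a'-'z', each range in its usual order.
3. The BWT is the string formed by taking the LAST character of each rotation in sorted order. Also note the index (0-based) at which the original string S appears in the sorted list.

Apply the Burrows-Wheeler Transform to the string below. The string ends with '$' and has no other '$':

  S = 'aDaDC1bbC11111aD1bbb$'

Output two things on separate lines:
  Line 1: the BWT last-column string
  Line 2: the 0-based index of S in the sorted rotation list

All 21 rotations (rotation i = S[i:]+S[:i]):
  rot[0] = aDaDC1bbC11111aD1bbb$
  rot[1] = DaDC1bbC11111aD1bbb$a
  rot[2] = aDC1bbC11111aD1bbb$aD
  rot[3] = DC1bbC11111aD1bbb$aDa
  rot[4] = C1bbC11111aD1bbb$aDaD
  rot[5] = 1bbC11111aD1bbb$aDaDC
  rot[6] = bbC11111aD1bbb$aDaDC1
  rot[7] = bC11111aD1bbb$aDaDC1b
  rot[8] = C11111aD1bbb$aDaDC1bb
  rot[9] = 11111aD1bbb$aDaDC1bbC
  rot[10] = 1111aD1bbb$aDaDC1bbC1
  rot[11] = 111aD1bbb$aDaDC1bbC11
  rot[12] = 11aD1bbb$aDaDC1bbC111
  rot[13] = 1aD1bbb$aDaDC1bbC1111
  rot[14] = aD1bbb$aDaDC1bbC11111
  rot[15] = D1bbb$aDaDC1bbC11111a
  rot[16] = 1bbb$aDaDC1bbC11111aD
  rot[17] = bbb$aDaDC1bbC11111aD1
  rot[18] = bb$aDaDC1bbC11111aD1b
  rot[19] = b$aDaDC1bbC11111aD1bb
  rot[20] = $aDaDC1bbC11111aD1bbb
Sorted (with $ < everything):
  sorted[0] = $aDaDC1bbC11111aD1bbb  (last char: 'b')
  sorted[1] = 11111aD1bbb$aDaDC1bbC  (last char: 'C')
  sorted[2] = 1111aD1bbb$aDaDC1bbC1  (last char: '1')
  sorted[3] = 111aD1bbb$aDaDC1bbC11  (last char: '1')
  sorted[4] = 11aD1bbb$aDaDC1bbC111  (last char: '1')
  sorted[5] = 1aD1bbb$aDaDC1bbC1111  (last char: '1')
  sorted[6] = 1bbC11111aD1bbb$aDaDC  (last char: 'C')
  sorted[7] = 1bbb$aDaDC1bbC11111aD  (last char: 'D')
  sorted[8] = C11111aD1bbb$aDaDC1bb  (last char: 'b')
  sorted[9] = C1bbC11111aD1bbb$aDaD  (last char: 'D')
  sorted[10] = D1bbb$aDaDC1bbC11111a  (last char: 'a')
  sorted[11] = DC1bbC11111aD1bbb$aDa  (last char: 'a')
  sorted[12] = DaDC1bbC11111aD1bbb$a  (last char: 'a')
  sorted[13] = aD1bbb$aDaDC1bbC11111  (last char: '1')
  sorted[14] = aDC1bbC11111aD1bbb$aD  (last char: 'D')
  sorted[15] = aDaDC1bbC11111aD1bbb$  (last char: '$')
  sorted[16] = b$aDaDC1bbC11111aD1bb  (last char: 'b')
  sorted[17] = bC11111aD1bbb$aDaDC1b  (last char: 'b')
  sorted[18] = bb$aDaDC1bbC11111aD1b  (last char: 'b')
  sorted[19] = bbC11111aD1bbb$aDaDC1  (last char: '1')
  sorted[20] = bbb$aDaDC1bbC11111aD1  (last char: '1')
Last column: bC1111CDbDaaa1D$bbb11
Original string S is at sorted index 15

Answer: bC1111CDbDaaa1D$bbb11
15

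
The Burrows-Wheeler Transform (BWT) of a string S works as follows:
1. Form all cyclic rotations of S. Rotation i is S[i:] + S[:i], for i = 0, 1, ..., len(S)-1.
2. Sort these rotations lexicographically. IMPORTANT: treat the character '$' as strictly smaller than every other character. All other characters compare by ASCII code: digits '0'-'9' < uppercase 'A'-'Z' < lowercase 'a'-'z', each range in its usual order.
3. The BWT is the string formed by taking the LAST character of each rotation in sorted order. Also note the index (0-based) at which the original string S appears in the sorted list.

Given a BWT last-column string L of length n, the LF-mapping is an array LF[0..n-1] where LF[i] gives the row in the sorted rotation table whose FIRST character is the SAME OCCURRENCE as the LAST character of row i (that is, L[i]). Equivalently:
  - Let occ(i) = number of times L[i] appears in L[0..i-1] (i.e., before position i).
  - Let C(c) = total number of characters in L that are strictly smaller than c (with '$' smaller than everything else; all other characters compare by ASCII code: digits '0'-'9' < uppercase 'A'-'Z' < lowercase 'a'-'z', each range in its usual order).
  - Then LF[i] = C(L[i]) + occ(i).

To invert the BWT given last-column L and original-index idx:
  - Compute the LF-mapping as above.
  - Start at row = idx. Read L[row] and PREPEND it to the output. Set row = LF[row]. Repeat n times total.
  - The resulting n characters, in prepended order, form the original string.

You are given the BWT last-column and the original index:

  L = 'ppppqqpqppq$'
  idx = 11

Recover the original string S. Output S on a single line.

LF mapping: 1 2 3 4 8 9 5 10 6 7 11 0
Walk LF starting at row 11, prepending L[row]:
  step 1: row=11, L[11]='$', prepend. Next row=LF[11]=0
  step 2: row=0, L[0]='p', prepend. Next row=LF[0]=1
  step 3: row=1, L[1]='p', prepend. Next row=LF[1]=2
  step 4: row=2, L[2]='p', prepend. Next row=LF[2]=3
  step 5: row=3, L[3]='p', prepend. Next row=LF[3]=4
  step 6: row=4, L[4]='q', prepend. Next row=LF[4]=8
  step 7: row=8, L[8]='p', prepend. Next row=LF[8]=6
  step 8: row=6, L[6]='p', prepend. Next row=LF[6]=5
  step 9: row=5, L[5]='q', prepend. Next row=LF[5]=9
  step 10: row=9, L[9]='p', prepend. Next row=LF[9]=7
  step 11: row=7, L[7]='q', prepend. Next row=LF[7]=10
  step 12: row=10, L[10]='q', prepend. Next row=LF[10]=11
Reversed output: qqpqppqpppp$

Answer: qqpqppqpppp$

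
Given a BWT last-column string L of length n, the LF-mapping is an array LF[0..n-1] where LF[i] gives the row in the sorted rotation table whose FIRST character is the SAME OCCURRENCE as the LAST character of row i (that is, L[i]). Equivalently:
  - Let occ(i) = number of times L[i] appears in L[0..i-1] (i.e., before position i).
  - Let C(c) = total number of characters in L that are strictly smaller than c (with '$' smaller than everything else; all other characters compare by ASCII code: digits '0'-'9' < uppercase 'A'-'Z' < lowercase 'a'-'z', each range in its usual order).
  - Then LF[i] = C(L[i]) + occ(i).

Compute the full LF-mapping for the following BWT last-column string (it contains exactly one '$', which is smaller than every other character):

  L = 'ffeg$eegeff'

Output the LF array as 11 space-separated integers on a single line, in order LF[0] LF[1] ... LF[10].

Answer: 5 6 1 9 0 2 3 10 4 7 8

Derivation:
Char counts: '$':1, 'e':4, 'f':4, 'g':2
C (first-col start): C('$')=0, C('e')=1, C('f')=5, C('g')=9
L[0]='f': occ=0, LF[0]=C('f')+0=5+0=5
L[1]='f': occ=1, LF[1]=C('f')+1=5+1=6
L[2]='e': occ=0, LF[2]=C('e')+0=1+0=1
L[3]='g': occ=0, LF[3]=C('g')+0=9+0=9
L[4]='$': occ=0, LF[4]=C('$')+0=0+0=0
L[5]='e': occ=1, LF[5]=C('e')+1=1+1=2
L[6]='e': occ=2, LF[6]=C('e')+2=1+2=3
L[7]='g': occ=1, LF[7]=C('g')+1=9+1=10
L[8]='e': occ=3, LF[8]=C('e')+3=1+3=4
L[9]='f': occ=2, LF[9]=C('f')+2=5+2=7
L[10]='f': occ=3, LF[10]=C('f')+3=5+3=8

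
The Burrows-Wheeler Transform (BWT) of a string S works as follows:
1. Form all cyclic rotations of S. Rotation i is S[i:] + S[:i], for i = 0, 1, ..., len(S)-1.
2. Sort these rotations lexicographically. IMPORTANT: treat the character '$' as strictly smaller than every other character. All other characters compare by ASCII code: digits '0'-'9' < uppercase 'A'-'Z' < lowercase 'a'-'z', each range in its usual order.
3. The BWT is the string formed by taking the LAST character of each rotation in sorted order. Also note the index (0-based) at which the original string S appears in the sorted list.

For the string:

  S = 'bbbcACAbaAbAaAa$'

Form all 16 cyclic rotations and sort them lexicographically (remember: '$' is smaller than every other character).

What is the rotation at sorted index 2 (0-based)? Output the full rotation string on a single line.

Answer: Aa$bbbcACAbaAbAa

Derivation:
All 16 rotations (rotation i = S[i:]+S[:i]):
  rot[0] = bbbcACAbaAbAaAa$
  rot[1] = bbcACAbaAbAaAa$b
  rot[2] = bcACAbaAbAaAa$bb
  rot[3] = cACAbaAbAaAa$bbb
  rot[4] = ACAbaAbAaAa$bbbc
  rot[5] = CAbaAbAaAa$bbbcA
  rot[6] = AbaAbAaAa$bbbcAC
  rot[7] = baAbAaAa$bbbcACA
  rot[8] = aAbAaAa$bbbcACAb
  rot[9] = AbAaAa$bbbcACAba
  rot[10] = bAaAa$bbbcACAbaA
  rot[11] = AaAa$bbbcACAbaAb
  rot[12] = aAa$bbbcACAbaAbA
  rot[13] = Aa$bbbcACAbaAbAa
  rot[14] = a$bbbcACAbaAbAaA
  rot[15] = $bbbcACAbaAbAaAa
Sorted (with $ < everything):
  sorted[0] = $bbbcACAbaAbAaAa
  sorted[1] = ACAbaAbAaAa$bbbc
  sorted[2] = Aa$bbbcACAbaAbAa
  sorted[3] = AaAa$bbbcACAbaAb
  sorted[4] = AbAaAa$bbbcACAba
  sorted[5] = AbaAbAaAa$bbbcAC
  sorted[6] = CAbaAbAaAa$bbbcA
  sorted[7] = a$bbbcACAbaAbAaA
  sorted[8] = aAa$bbbcACAbaAbA
  sorted[9] = aAbAaAa$bbbcACAb
  sorted[10] = bAaAa$bbbcACAbaA
  sorted[11] = baAbAaAa$bbbcACA
  sorted[12] = bbbcACAbaAbAaAa$
  sorted[13] = bbcACAbaAbAaAa$b
  sorted[14] = bcACAbaAbAaAa$bb
  sorted[15] = cACAbaAbAaAa$bbb
sorted[2] = Aa$bbbcACAbaAbAa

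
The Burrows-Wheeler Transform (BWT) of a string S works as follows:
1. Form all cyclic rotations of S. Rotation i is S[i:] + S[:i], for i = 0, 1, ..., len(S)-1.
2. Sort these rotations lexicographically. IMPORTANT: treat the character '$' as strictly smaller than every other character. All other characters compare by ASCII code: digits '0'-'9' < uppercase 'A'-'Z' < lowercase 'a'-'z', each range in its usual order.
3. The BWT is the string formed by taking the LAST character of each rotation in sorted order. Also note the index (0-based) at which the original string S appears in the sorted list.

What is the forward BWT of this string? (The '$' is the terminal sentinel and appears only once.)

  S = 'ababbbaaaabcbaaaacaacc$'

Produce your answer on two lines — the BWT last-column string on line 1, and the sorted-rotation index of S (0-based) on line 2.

Answer: cbbaaaac$baaabcabaacaba
8

Derivation:
All 23 rotations (rotation i = S[i:]+S[:i]):
  rot[0] = ababbbaaaabcbaaaacaacc$
  rot[1] = babbbaaaabcbaaaacaacc$a
  rot[2] = abbbaaaabcbaaaacaacc$ab
  rot[3] = bbbaaaabcbaaaacaacc$aba
  rot[4] = bbaaaabcbaaaacaacc$abab
  rot[5] = baaaabcbaaaacaacc$ababb
  rot[6] = aaaabcbaaaacaacc$ababbb
  rot[7] = aaabcbaaaacaacc$ababbba
  rot[8] = aabcbaaaacaacc$ababbbaa
  rot[9] = abcbaaaacaacc$ababbbaaa
  rot[10] = bcbaaaacaacc$ababbbaaaa
  rot[11] = cbaaaacaacc$ababbbaaaab
  rot[12] = baaaacaacc$ababbbaaaabc
  rot[13] = aaaacaacc$ababbbaaaabcb
  rot[14] = aaacaacc$ababbbaaaabcba
  rot[15] = aacaacc$ababbbaaaabcbaa
  rot[16] = acaacc$ababbbaaaabcbaaa
  rot[17] = caacc$ababbbaaaabcbaaaa
  rot[18] = aacc$ababbbaaaabcbaaaac
  rot[19] = acc$ababbbaaaabcbaaaaca
  rot[20] = cc$ababbbaaaabcbaaaacaa
  rot[21] = c$ababbbaaaabcbaaaacaac
  rot[22] = $ababbbaaaabcbaaaacaacc
Sorted (with $ < everything):
  sorted[0] = $ababbbaaaabcbaaaacaacc  (last char: 'c')
  sorted[1] = aaaabcbaaaacaacc$ababbb  (last char: 'b')
  sorted[2] = aaaacaacc$ababbbaaaabcb  (last char: 'b')
  sorted[3] = aaabcbaaaacaacc$ababbba  (last char: 'a')
  sorted[4] = aaacaacc$ababbbaaaabcba  (last char: 'a')
  sorted[5] = aabcbaaaacaacc$ababbbaa  (last char: 'a')
  sorted[6] = aacaacc$ababbbaaaabcbaa  (last char: 'a')
  sorted[7] = aacc$ababbbaaaabcbaaaac  (last char: 'c')
  sorted[8] = ababbbaaaabcbaaaacaacc$  (last char: '$')
  sorted[9] = abbbaaaabcbaaaacaacc$ab  (last char: 'b')
  sorted[10] = abcbaaaacaacc$ababbbaaa  (last char: 'a')
  sorted[11] = acaacc$ababbbaaaabcbaaa  (last char: 'a')
  sorted[12] = acc$ababbbaaaabcbaaaaca  (last char: 'a')
  sorted[13] = baaaabcbaaaacaacc$ababb  (last char: 'b')
  sorted[14] = baaaacaacc$ababbbaaaabc  (last char: 'c')
  sorted[15] = babbbaaaabcbaaaacaacc$a  (last char: 'a')
  sorted[16] = bbaaaabcbaaaacaacc$abab  (last char: 'b')
  sorted[17] = bbbaaaabcbaaaacaacc$aba  (last char: 'a')
  sorted[18] = bcbaaaacaacc$ababbbaaaa  (last char: 'a')
  sorted[19] = c$ababbbaaaabcbaaaacaac  (last char: 'c')
  sorted[20] = caacc$ababbbaaaabcbaaaa  (last char: 'a')
  sorted[21] = cbaaaacaacc$ababbbaaaab  (last char: 'b')
  sorted[22] = cc$ababbbaaaabcbaaaacaa  (last char: 'a')
Last column: cbbaaaac$baaabcabaacaba
Original string S is at sorted index 8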